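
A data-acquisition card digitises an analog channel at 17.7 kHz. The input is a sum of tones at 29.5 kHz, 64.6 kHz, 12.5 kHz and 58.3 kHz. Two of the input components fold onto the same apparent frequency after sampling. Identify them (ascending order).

12.5 kHz, 58.3 kHz

fs/2 = 8.85 kHz.
29.5 kHz mod fs = 11.8 kHz.
11.8 kHz > fs/2 = 8.85 kHz, folds to fs − 11.8 kHz = 5.9 kHz.
64.6 kHz mod fs = 11.5 kHz.
11.5 kHz > fs/2 = 8.85 kHz, folds to fs − 11.5 kHz = 6.2 kHz.
12.5 kHz > fs/2 = 8.85 kHz, folds to fs − 12.5 kHz = 5.2 kHz.
58.3 kHz mod fs = 5.2 kHz.
5.2 kHz ≤ fs/2 = 8.85 kHz, appears at 5.2 kHz.
12.5 kHz and 58.3 kHz both map to 5.2 kHz.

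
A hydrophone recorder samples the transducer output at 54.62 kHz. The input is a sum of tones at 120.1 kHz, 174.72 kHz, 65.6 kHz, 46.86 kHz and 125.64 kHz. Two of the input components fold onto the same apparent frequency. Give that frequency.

10.86 kHz

fs/2 = 27.31 kHz.
120.1 kHz mod fs = 10.86 kHz.
10.86 kHz ≤ fs/2 = 27.31 kHz, appears at 10.86 kHz.
174.72 kHz mod fs = 10.86 kHz.
10.86 kHz ≤ fs/2 = 27.31 kHz, appears at 10.86 kHz.
65.6 kHz mod fs = 10.98 kHz.
10.98 kHz ≤ fs/2 = 27.31 kHz, appears at 10.98 kHz.
46.86 kHz > fs/2 = 27.31 kHz, folds to fs − 46.86 kHz = 7.76 kHz.
125.64 kHz mod fs = 16.4 kHz.
16.4 kHz ≤ fs/2 = 27.31 kHz, appears at 16.4 kHz.
120.1 kHz and 174.72 kHz both map to 10.86 kHz.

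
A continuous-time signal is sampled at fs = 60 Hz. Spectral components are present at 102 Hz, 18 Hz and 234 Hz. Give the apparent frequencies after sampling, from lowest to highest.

6 Hz, 18 Hz

fs/2 = 30 Hz.
102 Hz mod fs = 42 Hz.
42 Hz > fs/2 = 30 Hz, folds to fs − 42 Hz = 18 Hz.
18 Hz ≤ fs/2 = 30 Hz, passes unchanged.
234 Hz mod fs = 54 Hz.
54 Hz > fs/2 = 30 Hz, folds to fs − 54 Hz = 6 Hz.
Distinct values: {6 Hz, 18 Hz}.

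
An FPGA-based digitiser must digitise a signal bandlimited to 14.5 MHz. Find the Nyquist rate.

29 MHz

Nyquist rate = 2 × 14.5 MHz = 29 MHz.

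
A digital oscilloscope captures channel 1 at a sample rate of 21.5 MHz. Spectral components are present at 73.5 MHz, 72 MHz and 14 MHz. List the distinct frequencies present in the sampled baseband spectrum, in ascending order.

7.5 MHz, 9 MHz

fs/2 = 10.75 MHz.
73.5 MHz mod fs = 9 MHz.
9 MHz ≤ fs/2 = 10.75 MHz, appears at 9 MHz.
72 MHz mod fs = 7.5 MHz.
7.5 MHz ≤ fs/2 = 10.75 MHz, appears at 7.5 MHz.
14 MHz > fs/2 = 10.75 MHz, folds to fs − 14 MHz = 7.5 MHz.
Distinct values: {7.5 MHz, 9 MHz}.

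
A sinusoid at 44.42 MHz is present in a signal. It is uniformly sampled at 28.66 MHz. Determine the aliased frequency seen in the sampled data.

12.9 MHz

44.42 MHz mod fs = 15.76 MHz.
15.76 MHz > fs/2 = 14.33 MHz, folds to fs − 15.76 MHz = 12.9 MHz.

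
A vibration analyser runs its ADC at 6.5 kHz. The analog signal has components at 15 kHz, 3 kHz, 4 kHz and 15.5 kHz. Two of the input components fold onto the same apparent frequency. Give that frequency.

fs/2 = 3.25 kHz.
15 kHz mod fs = 2 kHz.
2 kHz ≤ fs/2 = 3.25 kHz, appears at 2 kHz.
3 kHz ≤ fs/2 = 3.25 kHz, passes unchanged.
4 kHz > fs/2 = 3.25 kHz, folds to fs − 4 kHz = 2.5 kHz.
15.5 kHz mod fs = 2.5 kHz.
2.5 kHz ≤ fs/2 = 3.25 kHz, appears at 2.5 kHz.
4 kHz and 15.5 kHz both map to 2.5 kHz.

2.5 kHz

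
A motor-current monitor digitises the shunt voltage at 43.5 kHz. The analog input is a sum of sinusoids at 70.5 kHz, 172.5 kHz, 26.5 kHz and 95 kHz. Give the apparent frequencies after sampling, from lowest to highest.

fs/2 = 21.75 kHz.
70.5 kHz mod fs = 27 kHz.
27 kHz > fs/2 = 21.75 kHz, folds to fs − 27 kHz = 16.5 kHz.
172.5 kHz mod fs = 42 kHz.
42 kHz > fs/2 = 21.75 kHz, folds to fs − 42 kHz = 1.5 kHz.
26.5 kHz > fs/2 = 21.75 kHz, folds to fs − 26.5 kHz = 17 kHz.
95 kHz mod fs = 8 kHz.
8 kHz ≤ fs/2 = 21.75 kHz, appears at 8 kHz.
Distinct values: {1.5 kHz, 8 kHz, 16.5 kHz, 17 kHz}.

1.5 kHz, 8 kHz, 16.5 kHz, 17 kHz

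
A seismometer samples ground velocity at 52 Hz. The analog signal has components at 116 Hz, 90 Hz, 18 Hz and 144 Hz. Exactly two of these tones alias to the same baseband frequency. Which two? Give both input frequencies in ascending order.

fs/2 = 26 Hz.
116 Hz mod fs = 12 Hz.
12 Hz ≤ fs/2 = 26 Hz, appears at 12 Hz.
90 Hz mod fs = 38 Hz.
38 Hz > fs/2 = 26 Hz, folds to fs − 38 Hz = 14 Hz.
18 Hz ≤ fs/2 = 26 Hz, passes unchanged.
144 Hz mod fs = 40 Hz.
40 Hz > fs/2 = 26 Hz, folds to fs − 40 Hz = 12 Hz.
116 Hz and 144 Hz both map to 12 Hz.

116 Hz, 144 Hz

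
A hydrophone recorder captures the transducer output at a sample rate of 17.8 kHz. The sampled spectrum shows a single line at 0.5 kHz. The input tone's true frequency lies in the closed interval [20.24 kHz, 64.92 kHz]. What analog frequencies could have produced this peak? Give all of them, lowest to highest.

Frequencies that alias to 0.5 kHz are k·fs ± 0.5 kHz for integer k ≥ 0.
k=0: 0.5 kHz.
k=1: 17.3 kHz, 18.3 kHz.
k=2: 35.1 kHz, 36.1 kHz.
k=3: 52.9 kHz, 53.9 kHz.
k=4: 70.7 kHz, 71.7 kHz.
Within [20.24 kHz, 64.92 kHz]: 35.1 kHz, 36.1 kHz, 52.9 kHz, 53.9 kHz.

35.1 kHz, 36.1 kHz, 52.9 kHz, 53.9 kHz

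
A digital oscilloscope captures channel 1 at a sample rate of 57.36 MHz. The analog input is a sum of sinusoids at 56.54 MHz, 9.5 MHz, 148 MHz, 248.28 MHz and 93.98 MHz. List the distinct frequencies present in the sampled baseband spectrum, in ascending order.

0.82 MHz, 9.5 MHz, 18.84 MHz, 20.74 MHz, 24.08 MHz

fs/2 = 28.68 MHz.
56.54 MHz > fs/2 = 28.68 MHz, folds to fs − 56.54 MHz = 0.82 MHz.
9.5 MHz ≤ fs/2 = 28.68 MHz, passes unchanged.
148 MHz mod fs = 33.28 MHz.
33.28 MHz > fs/2 = 28.68 MHz, folds to fs − 33.28 MHz = 24.08 MHz.
248.28 MHz mod fs = 18.84 MHz.
18.84 MHz ≤ fs/2 = 28.68 MHz, appears at 18.84 MHz.
93.98 MHz mod fs = 36.62 MHz.
36.62 MHz > fs/2 = 28.68 MHz, folds to fs − 36.62 MHz = 20.74 MHz.
Distinct values: {0.82 MHz, 9.5 MHz, 18.84 MHz, 20.74 MHz, 24.08 MHz}.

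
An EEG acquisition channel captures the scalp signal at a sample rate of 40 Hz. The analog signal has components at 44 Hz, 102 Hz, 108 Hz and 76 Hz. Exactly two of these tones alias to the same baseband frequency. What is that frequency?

fs/2 = 20 Hz.
44 Hz mod fs = 4 Hz.
4 Hz ≤ fs/2 = 20 Hz, appears at 4 Hz.
102 Hz mod fs = 22 Hz.
22 Hz > fs/2 = 20 Hz, folds to fs − 22 Hz = 18 Hz.
108 Hz mod fs = 28 Hz.
28 Hz > fs/2 = 20 Hz, folds to fs − 28 Hz = 12 Hz.
76 Hz mod fs = 36 Hz.
36 Hz > fs/2 = 20 Hz, folds to fs − 36 Hz = 4 Hz.
44 Hz and 76 Hz both map to 4 Hz.

4 Hz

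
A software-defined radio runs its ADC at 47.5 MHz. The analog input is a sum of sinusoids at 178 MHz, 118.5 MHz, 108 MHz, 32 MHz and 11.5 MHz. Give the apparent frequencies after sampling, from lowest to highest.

fs/2 = 23.75 MHz.
178 MHz mod fs = 35.5 MHz.
35.5 MHz > fs/2 = 23.75 MHz, folds to fs − 35.5 MHz = 12 MHz.
118.5 MHz mod fs = 23.5 MHz.
23.5 MHz ≤ fs/2 = 23.75 MHz, appears at 23.5 MHz.
108 MHz mod fs = 13 MHz.
13 MHz ≤ fs/2 = 23.75 MHz, appears at 13 MHz.
32 MHz > fs/2 = 23.75 MHz, folds to fs − 32 MHz = 15.5 MHz.
11.5 MHz ≤ fs/2 = 23.75 MHz, passes unchanged.
Distinct values: {11.5 MHz, 12 MHz, 13 MHz, 15.5 MHz, 23.5 MHz}.

11.5 MHz, 12 MHz, 13 MHz, 15.5 MHz, 23.5 MHz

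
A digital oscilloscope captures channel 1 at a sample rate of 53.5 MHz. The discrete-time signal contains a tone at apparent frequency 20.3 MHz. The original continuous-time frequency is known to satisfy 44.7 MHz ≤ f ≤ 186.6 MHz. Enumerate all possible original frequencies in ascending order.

73.8 MHz, 86.7 MHz, 127.3 MHz, 140.2 MHz, 180.8 MHz

Frequencies that alias to 20.3 MHz are k·fs ± 20.3 MHz for integer k ≥ 0.
k=0: 20.3 MHz.
k=1: 33.2 MHz, 73.8 MHz.
k=2: 86.7 MHz, 127.3 MHz.
k=3: 140.2 MHz, 180.8 MHz.
k=4: 193.7 MHz, 234.3 MHz.
Within [44.7 MHz, 186.6 MHz]: 73.8 MHz, 86.7 MHz, 127.3 MHz, 140.2 MHz, 180.8 MHz.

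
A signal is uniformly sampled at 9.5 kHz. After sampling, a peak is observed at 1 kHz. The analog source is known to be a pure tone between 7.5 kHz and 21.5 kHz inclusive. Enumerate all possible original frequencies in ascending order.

8.5 kHz, 10.5 kHz, 18 kHz, 20 kHz

Frequencies that alias to 1 kHz are k·fs ± 1 kHz for integer k ≥ 0.
k=0: 1 kHz.
k=1: 8.5 kHz, 10.5 kHz.
k=2: 18 kHz, 20 kHz.
k=3: 27.5 kHz, 29.5 kHz.
Within [7.5 kHz, 21.5 kHz]: 8.5 kHz, 10.5 kHz, 18 kHz, 20 kHz.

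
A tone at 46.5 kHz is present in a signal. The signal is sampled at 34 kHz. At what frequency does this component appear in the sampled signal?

12.5 kHz

46.5 kHz mod fs = 12.5 kHz.
12.5 kHz ≤ fs/2 = 17 kHz, appears at 12.5 kHz.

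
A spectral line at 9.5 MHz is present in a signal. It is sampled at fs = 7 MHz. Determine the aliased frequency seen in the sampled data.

9.5 MHz mod fs = 2.5 MHz.
2.5 MHz ≤ fs/2 = 3.5 MHz, appears at 2.5 MHz.

2.5 MHz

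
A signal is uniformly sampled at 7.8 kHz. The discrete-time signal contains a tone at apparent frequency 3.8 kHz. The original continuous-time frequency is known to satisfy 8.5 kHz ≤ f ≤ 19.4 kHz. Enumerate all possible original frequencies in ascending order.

11.6 kHz, 11.8 kHz, 19.4 kHz

Frequencies that alias to 3.8 kHz are k·fs ± 3.8 kHz for integer k ≥ 0.
k=0: 3.8 kHz.
k=1: 4 kHz, 11.6 kHz.
k=2: 11.8 kHz, 19.4 kHz.
k=3: 19.6 kHz, 27.2 kHz.
Within [8.5 kHz, 19.4 kHz]: 11.6 kHz, 11.8 kHz, 19.4 kHz.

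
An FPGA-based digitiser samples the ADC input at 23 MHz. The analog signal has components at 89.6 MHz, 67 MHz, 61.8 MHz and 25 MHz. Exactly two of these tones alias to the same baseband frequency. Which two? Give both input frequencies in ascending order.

25 MHz, 67 MHz

fs/2 = 11.5 MHz.
89.6 MHz mod fs = 20.6 MHz.
20.6 MHz > fs/2 = 11.5 MHz, folds to fs − 20.6 MHz = 2.4 MHz.
67 MHz mod fs = 21 MHz.
21 MHz > fs/2 = 11.5 MHz, folds to fs − 21 MHz = 2 MHz.
61.8 MHz mod fs = 15.8 MHz.
15.8 MHz > fs/2 = 11.5 MHz, folds to fs − 15.8 MHz = 7.2 MHz.
25 MHz mod fs = 2 MHz.
2 MHz ≤ fs/2 = 11.5 MHz, appears at 2 MHz.
25 MHz and 67 MHz both map to 2 MHz.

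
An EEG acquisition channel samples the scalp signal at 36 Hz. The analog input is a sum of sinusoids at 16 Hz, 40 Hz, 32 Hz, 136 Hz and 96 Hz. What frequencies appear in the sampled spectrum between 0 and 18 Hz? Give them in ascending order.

fs/2 = 18 Hz.
16 Hz ≤ fs/2 = 18 Hz, passes unchanged.
40 Hz mod fs = 4 Hz.
4 Hz ≤ fs/2 = 18 Hz, appears at 4 Hz.
32 Hz > fs/2 = 18 Hz, folds to fs − 32 Hz = 4 Hz.
136 Hz mod fs = 28 Hz.
28 Hz > fs/2 = 18 Hz, folds to fs − 28 Hz = 8 Hz.
96 Hz mod fs = 24 Hz.
24 Hz > fs/2 = 18 Hz, folds to fs − 24 Hz = 12 Hz.
Distinct values: {4 Hz, 8 Hz, 12 Hz, 16 Hz}.

4 Hz, 8 Hz, 12 Hz, 16 Hz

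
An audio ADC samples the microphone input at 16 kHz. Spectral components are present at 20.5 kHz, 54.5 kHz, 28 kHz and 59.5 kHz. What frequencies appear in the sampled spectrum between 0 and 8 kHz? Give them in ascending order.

fs/2 = 8 kHz.
20.5 kHz mod fs = 4.5 kHz.
4.5 kHz ≤ fs/2 = 8 kHz, appears at 4.5 kHz.
54.5 kHz mod fs = 6.5 kHz.
6.5 kHz ≤ fs/2 = 8 kHz, appears at 6.5 kHz.
28 kHz mod fs = 12 kHz.
12 kHz > fs/2 = 8 kHz, folds to fs − 12 kHz = 4 kHz.
59.5 kHz mod fs = 11.5 kHz.
11.5 kHz > fs/2 = 8 kHz, folds to fs − 11.5 kHz = 4.5 kHz.
Distinct values: {4 kHz, 4.5 kHz, 6.5 kHz}.

4 kHz, 4.5 kHz, 6.5 kHz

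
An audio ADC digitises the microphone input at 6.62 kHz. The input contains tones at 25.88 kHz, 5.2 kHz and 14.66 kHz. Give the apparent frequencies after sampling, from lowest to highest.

0.6 kHz, 1.42 kHz

fs/2 = 3.31 kHz.
25.88 kHz mod fs = 6.02 kHz.
6.02 kHz > fs/2 = 3.31 kHz, folds to fs − 6.02 kHz = 0.6 kHz.
5.2 kHz > fs/2 = 3.31 kHz, folds to fs − 5.2 kHz = 1.42 kHz.
14.66 kHz mod fs = 1.42 kHz.
1.42 kHz ≤ fs/2 = 3.31 kHz, appears at 1.42 kHz.
Distinct values: {0.6 kHz, 1.42 kHz}.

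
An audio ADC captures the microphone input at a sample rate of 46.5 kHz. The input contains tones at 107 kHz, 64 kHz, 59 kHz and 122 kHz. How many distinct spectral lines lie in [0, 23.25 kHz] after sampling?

3

fs/2 = 23.25 kHz.
107 kHz mod fs = 14 kHz.
14 kHz ≤ fs/2 = 23.25 kHz, appears at 14 kHz.
64 kHz mod fs = 17.5 kHz.
17.5 kHz ≤ fs/2 = 23.25 kHz, appears at 17.5 kHz.
59 kHz mod fs = 12.5 kHz.
12.5 kHz ≤ fs/2 = 23.25 kHz, appears at 12.5 kHz.
122 kHz mod fs = 29 kHz.
29 kHz > fs/2 = 23.25 kHz, folds to fs − 29 kHz = 17.5 kHz.
Distinct values: {12.5 kHz, 14 kHz, 17.5 kHz} → 3.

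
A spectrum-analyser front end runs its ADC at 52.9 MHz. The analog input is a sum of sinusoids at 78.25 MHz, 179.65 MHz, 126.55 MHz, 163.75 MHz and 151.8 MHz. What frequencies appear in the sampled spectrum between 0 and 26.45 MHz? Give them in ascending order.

fs/2 = 26.45 MHz.
78.25 MHz mod fs = 25.35 MHz.
25.35 MHz ≤ fs/2 = 26.45 MHz, appears at 25.35 MHz.
179.65 MHz mod fs = 20.95 MHz.
20.95 MHz ≤ fs/2 = 26.45 MHz, appears at 20.95 MHz.
126.55 MHz mod fs = 20.75 MHz.
20.75 MHz ≤ fs/2 = 26.45 MHz, appears at 20.75 MHz.
163.75 MHz mod fs = 5.05 MHz.
5.05 MHz ≤ fs/2 = 26.45 MHz, appears at 5.05 MHz.
151.8 MHz mod fs = 46 MHz.
46 MHz > fs/2 = 26.45 MHz, folds to fs − 46 MHz = 6.9 MHz.
Distinct values: {5.05 MHz, 6.9 MHz, 20.75 MHz, 20.95 MHz, 25.35 MHz}.

5.05 MHz, 6.9 MHz, 20.75 MHz, 20.95 MHz, 25.35 MHz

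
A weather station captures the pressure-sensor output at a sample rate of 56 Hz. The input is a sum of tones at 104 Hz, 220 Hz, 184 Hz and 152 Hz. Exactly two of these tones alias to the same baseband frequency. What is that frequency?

16 Hz

fs/2 = 28 Hz.
104 Hz mod fs = 48 Hz.
48 Hz > fs/2 = 28 Hz, folds to fs − 48 Hz = 8 Hz.
220 Hz mod fs = 52 Hz.
52 Hz > fs/2 = 28 Hz, folds to fs − 52 Hz = 4 Hz.
184 Hz mod fs = 16 Hz.
16 Hz ≤ fs/2 = 28 Hz, appears at 16 Hz.
152 Hz mod fs = 40 Hz.
40 Hz > fs/2 = 28 Hz, folds to fs − 40 Hz = 16 Hz.
152 Hz and 184 Hz both map to 16 Hz.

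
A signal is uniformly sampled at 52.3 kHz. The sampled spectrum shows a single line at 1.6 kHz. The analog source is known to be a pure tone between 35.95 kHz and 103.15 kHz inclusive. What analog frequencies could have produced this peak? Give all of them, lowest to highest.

50.7 kHz, 53.9 kHz, 103 kHz

Frequencies that alias to 1.6 kHz are k·fs ± 1.6 kHz for integer k ≥ 0.
k=0: 1.6 kHz.
k=1: 50.7 kHz, 53.9 kHz.
k=2: 103 kHz, 106.2 kHz.
k=3: 155.3 kHz, 158.5 kHz.
Within [35.95 kHz, 103.15 kHz]: 50.7 kHz, 53.9 kHz, 103 kHz.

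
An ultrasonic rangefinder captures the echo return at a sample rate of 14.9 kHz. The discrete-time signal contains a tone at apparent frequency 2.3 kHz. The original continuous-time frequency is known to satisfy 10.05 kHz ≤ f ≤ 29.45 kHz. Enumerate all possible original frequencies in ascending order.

12.6 kHz, 17.2 kHz, 27.5 kHz

Frequencies that alias to 2.3 kHz are k·fs ± 2.3 kHz for integer k ≥ 0.
k=0: 2.3 kHz.
k=1: 12.6 kHz, 17.2 kHz.
k=2: 27.5 kHz, 32.1 kHz.
k=3: 42.4 kHz, 47 kHz.
Within [10.05 kHz, 29.45 kHz]: 12.6 kHz, 17.2 kHz, 27.5 kHz.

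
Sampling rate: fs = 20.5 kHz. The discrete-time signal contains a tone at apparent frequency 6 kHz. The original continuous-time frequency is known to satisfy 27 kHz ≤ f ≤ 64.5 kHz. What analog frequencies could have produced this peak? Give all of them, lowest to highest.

Frequencies that alias to 6 kHz are k·fs ± 6 kHz for integer k ≥ 0.
k=0: 6 kHz.
k=1: 14.5 kHz, 26.5 kHz.
k=2: 35 kHz, 47 kHz.
k=3: 55.5 kHz, 67.5 kHz.
k=4: 76 kHz, 88 kHz.
Within [27 kHz, 64.5 kHz]: 35 kHz, 47 kHz, 55.5 kHz.

35 kHz, 47 kHz, 55.5 kHz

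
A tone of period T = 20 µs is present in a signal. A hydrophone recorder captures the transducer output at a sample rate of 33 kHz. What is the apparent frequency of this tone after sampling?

T = 20 µs → f = 1/T = 50 kHz.
50 kHz mod fs = 17 kHz.
17 kHz > fs/2 = 16.5 kHz, folds to fs − 17 kHz = 16 kHz.

16 kHz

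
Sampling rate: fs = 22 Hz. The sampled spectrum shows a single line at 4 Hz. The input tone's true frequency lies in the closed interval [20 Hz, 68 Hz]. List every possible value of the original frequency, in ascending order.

Frequencies that alias to 4 Hz are k·fs ± 4 Hz for integer k ≥ 0.
k=0: 4 Hz.
k=1: 18 Hz, 26 Hz.
k=2: 40 Hz, 48 Hz.
k=3: 62 Hz, 70 Hz.
k=4: 84 Hz, 92 Hz.
Within [20 Hz, 68 Hz]: 26 Hz, 40 Hz, 48 Hz, 62 Hz.

26 Hz, 40 Hz, 48 Hz, 62 Hz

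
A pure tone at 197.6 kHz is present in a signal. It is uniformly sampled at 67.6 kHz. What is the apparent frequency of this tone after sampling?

197.6 kHz mod fs = 62.4 kHz.
62.4 kHz > fs/2 = 33.8 kHz, folds to fs − 62.4 kHz = 5.2 kHz.

5.2 kHz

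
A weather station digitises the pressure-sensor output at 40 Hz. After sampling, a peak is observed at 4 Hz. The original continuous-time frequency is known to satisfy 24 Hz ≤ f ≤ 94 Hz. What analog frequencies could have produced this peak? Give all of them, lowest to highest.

36 Hz, 44 Hz, 76 Hz, 84 Hz

Frequencies that alias to 4 Hz are k·fs ± 4 Hz for integer k ≥ 0.
k=0: 4 Hz.
k=1: 36 Hz, 44 Hz.
k=2: 76 Hz, 84 Hz.
k=3: 116 Hz, 124 Hz.
Within [24 Hz, 94 Hz]: 36 Hz, 44 Hz, 76 Hz, 84 Hz.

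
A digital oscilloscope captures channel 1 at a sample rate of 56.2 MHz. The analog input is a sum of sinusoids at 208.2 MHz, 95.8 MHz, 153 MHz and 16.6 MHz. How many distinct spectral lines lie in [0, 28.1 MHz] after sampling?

2

fs/2 = 28.1 MHz.
208.2 MHz mod fs = 39.6 MHz.
39.6 MHz > fs/2 = 28.1 MHz, folds to fs − 39.6 MHz = 16.6 MHz.
95.8 MHz mod fs = 39.6 MHz.
39.6 MHz > fs/2 = 28.1 MHz, folds to fs − 39.6 MHz = 16.6 MHz.
153 MHz mod fs = 40.6 MHz.
40.6 MHz > fs/2 = 28.1 MHz, folds to fs − 40.6 MHz = 15.6 MHz.
16.6 MHz ≤ fs/2 = 28.1 MHz, passes unchanged.
Distinct values: {15.6 MHz, 16.6 MHz} → 2.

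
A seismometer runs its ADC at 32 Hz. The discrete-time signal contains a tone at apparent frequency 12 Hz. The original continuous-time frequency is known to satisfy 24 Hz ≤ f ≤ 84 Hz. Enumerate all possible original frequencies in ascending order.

44 Hz, 52 Hz, 76 Hz, 84 Hz

Frequencies that alias to 12 Hz are k·fs ± 12 Hz for integer k ≥ 0.
k=0: 12 Hz.
k=1: 20 Hz, 44 Hz.
k=2: 52 Hz, 76 Hz.
k=3: 84 Hz, 108 Hz.
k=4: 116 Hz, 140 Hz.
Within [24 Hz, 84 Hz]: 44 Hz, 52 Hz, 76 Hz, 84 Hz.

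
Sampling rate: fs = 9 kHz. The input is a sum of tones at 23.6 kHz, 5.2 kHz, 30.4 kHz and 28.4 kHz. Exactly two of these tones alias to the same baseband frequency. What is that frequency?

3.4 kHz

fs/2 = 4.5 kHz.
23.6 kHz mod fs = 5.6 kHz.
5.6 kHz > fs/2 = 4.5 kHz, folds to fs − 5.6 kHz = 3.4 kHz.
5.2 kHz > fs/2 = 4.5 kHz, folds to fs − 5.2 kHz = 3.8 kHz.
30.4 kHz mod fs = 3.4 kHz.
3.4 kHz ≤ fs/2 = 4.5 kHz, appears at 3.4 kHz.
28.4 kHz mod fs = 1.4 kHz.
1.4 kHz ≤ fs/2 = 4.5 kHz, appears at 1.4 kHz.
23.6 kHz and 30.4 kHz both map to 3.4 kHz.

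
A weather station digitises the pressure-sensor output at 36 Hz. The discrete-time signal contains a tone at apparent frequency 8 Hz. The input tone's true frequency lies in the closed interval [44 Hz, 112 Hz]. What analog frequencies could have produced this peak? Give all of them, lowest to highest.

Frequencies that alias to 8 Hz are k·fs ± 8 Hz for integer k ≥ 0.
k=0: 8 Hz.
k=1: 28 Hz, 44 Hz.
k=2: 64 Hz, 80 Hz.
k=3: 100 Hz, 116 Hz.
k=4: 136 Hz, 152 Hz.
Within [44 Hz, 112 Hz]: 44 Hz, 64 Hz, 80 Hz, 100 Hz.

44 Hz, 64 Hz, 80 Hz, 100 Hz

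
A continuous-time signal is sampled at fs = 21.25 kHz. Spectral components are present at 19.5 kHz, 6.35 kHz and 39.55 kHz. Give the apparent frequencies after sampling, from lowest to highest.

1.75 kHz, 2.95 kHz, 6.35 kHz

fs/2 = 10.625 kHz.
19.5 kHz > fs/2 = 10.625 kHz, folds to fs − 19.5 kHz = 1.75 kHz.
6.35 kHz ≤ fs/2 = 10.625 kHz, passes unchanged.
39.55 kHz mod fs = 18.3 kHz.
18.3 kHz > fs/2 = 10.625 kHz, folds to fs − 18.3 kHz = 2.95 kHz.
Distinct values: {1.75 kHz, 2.95 kHz, 6.35 kHz}.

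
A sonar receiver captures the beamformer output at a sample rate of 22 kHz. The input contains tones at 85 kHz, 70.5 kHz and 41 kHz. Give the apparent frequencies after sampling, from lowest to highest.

3 kHz, 4.5 kHz

fs/2 = 11 kHz.
85 kHz mod fs = 19 kHz.
19 kHz > fs/2 = 11 kHz, folds to fs − 19 kHz = 3 kHz.
70.5 kHz mod fs = 4.5 kHz.
4.5 kHz ≤ fs/2 = 11 kHz, appears at 4.5 kHz.
41 kHz mod fs = 19 kHz.
19 kHz > fs/2 = 11 kHz, folds to fs − 19 kHz = 3 kHz.
Distinct values: {3 kHz, 4.5 kHz}.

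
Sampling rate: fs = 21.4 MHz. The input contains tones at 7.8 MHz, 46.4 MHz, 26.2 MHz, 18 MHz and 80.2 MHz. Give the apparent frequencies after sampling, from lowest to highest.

fs/2 = 10.7 MHz.
7.8 MHz ≤ fs/2 = 10.7 MHz, passes unchanged.
46.4 MHz mod fs = 3.6 MHz.
3.6 MHz ≤ fs/2 = 10.7 MHz, appears at 3.6 MHz.
26.2 MHz mod fs = 4.8 MHz.
4.8 MHz ≤ fs/2 = 10.7 MHz, appears at 4.8 MHz.
18 MHz > fs/2 = 10.7 MHz, folds to fs − 18 MHz = 3.4 MHz.
80.2 MHz mod fs = 16 MHz.
16 MHz > fs/2 = 10.7 MHz, folds to fs − 16 MHz = 5.4 MHz.
Distinct values: {3.4 MHz, 3.6 MHz, 4.8 MHz, 5.4 MHz, 7.8 MHz}.

3.4 MHz, 3.6 MHz, 4.8 MHz, 5.4 MHz, 7.8 MHz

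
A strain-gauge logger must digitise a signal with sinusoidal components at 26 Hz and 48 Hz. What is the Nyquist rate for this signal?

Highest-frequency component: 48 Hz.
Nyquist rate = 2 × 48 Hz = 96 Hz.

96 Hz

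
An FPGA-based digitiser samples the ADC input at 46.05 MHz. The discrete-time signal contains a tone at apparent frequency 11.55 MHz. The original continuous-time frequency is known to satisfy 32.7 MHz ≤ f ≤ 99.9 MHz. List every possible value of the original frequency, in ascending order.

Frequencies that alias to 11.55 MHz are k·fs ± 11.55 MHz for integer k ≥ 0.
k=0: 11.55 MHz.
k=1: 34.5 MHz, 57.6 MHz.
k=2: 80.55 MHz, 103.65 MHz.
k=3: 126.6 MHz, 149.7 MHz.
Within [32.7 MHz, 99.9 MHz]: 34.5 MHz, 57.6 MHz, 80.55 MHz.

34.5 MHz, 57.6 MHz, 80.55 MHz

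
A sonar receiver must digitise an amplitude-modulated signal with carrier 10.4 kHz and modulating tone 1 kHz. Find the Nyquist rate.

22.8 kHz

AM sidebands sit at fc ± fm = 9.4 kHz and 11.4 kHz.
Highest-frequency component: 11.4 kHz.
Nyquist rate = 2 × 11.4 kHz = 22.8 kHz.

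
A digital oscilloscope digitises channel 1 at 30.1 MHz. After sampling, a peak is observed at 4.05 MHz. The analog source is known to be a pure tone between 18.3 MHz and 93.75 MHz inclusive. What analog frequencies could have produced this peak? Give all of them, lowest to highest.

Frequencies that alias to 4.05 MHz are k·fs ± 4.05 MHz for integer k ≥ 0.
k=0: 4.05 MHz.
k=1: 26.05 MHz, 34.15 MHz.
k=2: 56.15 MHz, 64.25 MHz.
k=3: 86.25 MHz, 94.35 MHz.
k=4: 116.35 MHz, 124.45 MHz.
Within [18.3 MHz, 93.75 MHz]: 26.05 MHz, 34.15 MHz, 56.15 MHz, 64.25 MHz, 86.25 MHz.

26.05 MHz, 34.15 MHz, 56.15 MHz, 64.25 MHz, 86.25 MHz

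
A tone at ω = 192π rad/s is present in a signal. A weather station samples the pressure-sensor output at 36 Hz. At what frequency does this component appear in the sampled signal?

ω = 192π rad/s → f = ω/(2π) = 96 Hz.
96 Hz mod fs = 24 Hz.
24 Hz > fs/2 = 18 Hz, folds to fs − 24 Hz = 12 Hz.

12 Hz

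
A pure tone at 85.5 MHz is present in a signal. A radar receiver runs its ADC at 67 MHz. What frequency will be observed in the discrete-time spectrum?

85.5 MHz mod fs = 18.5 MHz.
18.5 MHz ≤ fs/2 = 33.5 MHz, appears at 18.5 MHz.

18.5 MHz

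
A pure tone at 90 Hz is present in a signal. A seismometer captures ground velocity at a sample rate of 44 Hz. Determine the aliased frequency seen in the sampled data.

90 Hz mod fs = 2 Hz.
2 Hz ≤ fs/2 = 22 Hz, appears at 2 Hz.

2 Hz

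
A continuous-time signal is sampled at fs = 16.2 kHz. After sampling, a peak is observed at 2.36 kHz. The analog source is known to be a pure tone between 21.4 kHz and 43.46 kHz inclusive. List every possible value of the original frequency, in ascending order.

Frequencies that alias to 2.36 kHz are k·fs ± 2.36 kHz for integer k ≥ 0.
k=0: 2.36 kHz.
k=1: 13.84 kHz, 18.56 kHz.
k=2: 30.04 kHz, 34.76 kHz.
k=3: 46.24 kHz, 50.96 kHz.
Within [21.4 kHz, 43.46 kHz]: 30.04 kHz, 34.76 kHz.

30.04 kHz, 34.76 kHz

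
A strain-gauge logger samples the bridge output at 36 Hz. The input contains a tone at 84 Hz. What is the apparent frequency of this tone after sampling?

12 Hz

84 Hz mod fs = 12 Hz.
12 Hz ≤ fs/2 = 18 Hz, appears at 12 Hz.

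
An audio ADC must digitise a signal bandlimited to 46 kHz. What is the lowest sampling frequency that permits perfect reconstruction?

Nyquist rate = 2 × 46 kHz = 92 kHz.

92 kHz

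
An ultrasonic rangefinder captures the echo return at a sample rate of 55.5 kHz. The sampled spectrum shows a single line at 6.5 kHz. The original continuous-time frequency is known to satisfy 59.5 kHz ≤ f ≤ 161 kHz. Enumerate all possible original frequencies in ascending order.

Frequencies that alias to 6.5 kHz are k·fs ± 6.5 kHz for integer k ≥ 0.
k=0: 6.5 kHz.
k=1: 49 kHz, 62 kHz.
k=2: 104.5 kHz, 117.5 kHz.
k=3: 160 kHz, 173 kHz.
k=4: 215.5 kHz, 228.5 kHz.
Within [59.5 kHz, 161 kHz]: 62 kHz, 104.5 kHz, 117.5 kHz, 160 kHz.

62 kHz, 104.5 kHz, 117.5 kHz, 160 kHz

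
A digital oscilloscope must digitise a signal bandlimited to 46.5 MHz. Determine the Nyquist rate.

93 MHz

Nyquist rate = 2 × 46.5 MHz = 93 MHz.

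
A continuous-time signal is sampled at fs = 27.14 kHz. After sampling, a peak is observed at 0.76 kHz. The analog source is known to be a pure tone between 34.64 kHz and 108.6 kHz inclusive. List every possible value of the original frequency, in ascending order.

53.52 kHz, 55.04 kHz, 80.66 kHz, 82.18 kHz, 107.8 kHz

Frequencies that alias to 0.76 kHz are k·fs ± 0.76 kHz for integer k ≥ 0.
k=0: 0.76 kHz.
k=1: 26.38 kHz, 27.9 kHz.
k=2: 53.52 kHz, 55.04 kHz.
k=3: 80.66 kHz, 82.18 kHz.
k=4: 107.8 kHz, 109.32 kHz.
k=5: 134.94 kHz, 136.46 kHz.
Within [34.64 kHz, 108.6 kHz]: 53.52 kHz, 55.04 kHz, 80.66 kHz, 82.18 kHz, 107.8 kHz.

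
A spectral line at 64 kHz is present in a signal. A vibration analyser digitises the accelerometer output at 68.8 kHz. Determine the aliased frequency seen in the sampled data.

64 kHz > fs/2 = 34.4 kHz, folds to fs − 64 kHz = 4.8 kHz.

4.8 kHz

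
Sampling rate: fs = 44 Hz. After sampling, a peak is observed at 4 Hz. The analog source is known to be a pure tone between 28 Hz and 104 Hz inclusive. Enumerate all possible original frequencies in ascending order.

40 Hz, 48 Hz, 84 Hz, 92 Hz

Frequencies that alias to 4 Hz are k·fs ± 4 Hz for integer k ≥ 0.
k=0: 4 Hz.
k=1: 40 Hz, 48 Hz.
k=2: 84 Hz, 92 Hz.
k=3: 128 Hz, 136 Hz.
Within [28 Hz, 104 Hz]: 40 Hz, 48 Hz, 84 Hz, 92 Hz.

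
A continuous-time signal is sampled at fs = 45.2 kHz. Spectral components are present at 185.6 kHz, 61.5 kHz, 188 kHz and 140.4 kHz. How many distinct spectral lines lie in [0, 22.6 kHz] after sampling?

3

fs/2 = 22.6 kHz.
185.6 kHz mod fs = 4.8 kHz.
4.8 kHz ≤ fs/2 = 22.6 kHz, appears at 4.8 kHz.
61.5 kHz mod fs = 16.3 kHz.
16.3 kHz ≤ fs/2 = 22.6 kHz, appears at 16.3 kHz.
188 kHz mod fs = 7.2 kHz.
7.2 kHz ≤ fs/2 = 22.6 kHz, appears at 7.2 kHz.
140.4 kHz mod fs = 4.8 kHz.
4.8 kHz ≤ fs/2 = 22.6 kHz, appears at 4.8 kHz.
Distinct values: {4.8 kHz, 7.2 kHz, 16.3 kHz} → 3.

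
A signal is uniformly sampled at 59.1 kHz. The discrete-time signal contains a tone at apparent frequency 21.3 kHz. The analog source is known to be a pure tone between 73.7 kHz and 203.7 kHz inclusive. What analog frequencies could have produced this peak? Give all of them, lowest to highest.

80.4 kHz, 96.9 kHz, 139.5 kHz, 156 kHz, 198.6 kHz

Frequencies that alias to 21.3 kHz are k·fs ± 21.3 kHz for integer k ≥ 0.
k=0: 21.3 kHz.
k=1: 37.8 kHz, 80.4 kHz.
k=2: 96.9 kHz, 139.5 kHz.
k=3: 156 kHz, 198.6 kHz.
k=4: 215.1 kHz, 257.7 kHz.
Within [73.7 kHz, 203.7 kHz]: 80.4 kHz, 96.9 kHz, 139.5 kHz, 156 kHz, 198.6 kHz.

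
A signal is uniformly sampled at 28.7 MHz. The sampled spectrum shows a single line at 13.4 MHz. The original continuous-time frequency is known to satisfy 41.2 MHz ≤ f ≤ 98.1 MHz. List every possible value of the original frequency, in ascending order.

42.1 MHz, 44 MHz, 70.8 MHz, 72.7 MHz

Frequencies that alias to 13.4 MHz are k·fs ± 13.4 MHz for integer k ≥ 0.
k=0: 13.4 MHz.
k=1: 15.3 MHz, 42.1 MHz.
k=2: 44 MHz, 70.8 MHz.
k=3: 72.7 MHz, 99.5 MHz.
k=4: 101.4 MHz, 128.2 MHz.
Within [41.2 MHz, 98.1 MHz]: 42.1 MHz, 44 MHz, 70.8 MHz, 72.7 MHz.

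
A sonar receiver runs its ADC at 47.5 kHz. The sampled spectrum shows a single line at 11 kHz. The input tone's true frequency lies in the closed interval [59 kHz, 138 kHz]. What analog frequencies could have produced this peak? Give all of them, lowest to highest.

Frequencies that alias to 11 kHz are k·fs ± 11 kHz for integer k ≥ 0.
k=0: 11 kHz.
k=1: 36.5 kHz, 58.5 kHz.
k=2: 84 kHz, 106 kHz.
k=3: 131.5 kHz, 153.5 kHz.
k=4: 179 kHz, 201 kHz.
Within [59 kHz, 138 kHz]: 84 kHz, 106 kHz, 131.5 kHz.

84 kHz, 106 kHz, 131.5 kHz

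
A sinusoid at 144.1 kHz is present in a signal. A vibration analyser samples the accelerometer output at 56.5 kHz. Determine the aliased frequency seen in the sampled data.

144.1 kHz mod fs = 31.1 kHz.
31.1 kHz > fs/2 = 28.25 kHz, folds to fs − 31.1 kHz = 25.4 kHz.

25.4 kHz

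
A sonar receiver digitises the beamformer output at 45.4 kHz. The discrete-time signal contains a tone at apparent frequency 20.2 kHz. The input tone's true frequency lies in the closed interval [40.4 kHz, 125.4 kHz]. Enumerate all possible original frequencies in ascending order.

Frequencies that alias to 20.2 kHz are k·fs ± 20.2 kHz for integer k ≥ 0.
k=0: 20.2 kHz.
k=1: 25.2 kHz, 65.6 kHz.
k=2: 70.6 kHz, 111 kHz.
k=3: 116 kHz, 156.4 kHz.
k=4: 161.4 kHz, 201.8 kHz.
Within [40.4 kHz, 125.4 kHz]: 65.6 kHz, 70.6 kHz, 111 kHz, 116 kHz.

65.6 kHz, 70.6 kHz, 111 kHz, 116 kHz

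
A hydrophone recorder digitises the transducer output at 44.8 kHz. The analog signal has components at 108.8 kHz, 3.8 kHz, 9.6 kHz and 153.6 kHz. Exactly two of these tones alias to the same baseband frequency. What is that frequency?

fs/2 = 22.4 kHz.
108.8 kHz mod fs = 19.2 kHz.
19.2 kHz ≤ fs/2 = 22.4 kHz, appears at 19.2 kHz.
3.8 kHz ≤ fs/2 = 22.4 kHz, passes unchanged.
9.6 kHz ≤ fs/2 = 22.4 kHz, passes unchanged.
153.6 kHz mod fs = 19.2 kHz.
19.2 kHz ≤ fs/2 = 22.4 kHz, appears at 19.2 kHz.
108.8 kHz and 153.6 kHz both map to 19.2 kHz.

19.2 kHz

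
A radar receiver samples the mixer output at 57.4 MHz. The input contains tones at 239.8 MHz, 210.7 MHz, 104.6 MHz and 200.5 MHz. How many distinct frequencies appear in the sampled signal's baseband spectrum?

fs/2 = 28.7 MHz.
239.8 MHz mod fs = 10.2 MHz.
10.2 MHz ≤ fs/2 = 28.7 MHz, appears at 10.2 MHz.
210.7 MHz mod fs = 38.5 MHz.
38.5 MHz > fs/2 = 28.7 MHz, folds to fs − 38.5 MHz = 18.9 MHz.
104.6 MHz mod fs = 47.2 MHz.
47.2 MHz > fs/2 = 28.7 MHz, folds to fs − 47.2 MHz = 10.2 MHz.
200.5 MHz mod fs = 28.3 MHz.
28.3 MHz ≤ fs/2 = 28.7 MHz, appears at 28.3 MHz.
Distinct values: {10.2 MHz, 18.9 MHz, 28.3 MHz} → 3.

3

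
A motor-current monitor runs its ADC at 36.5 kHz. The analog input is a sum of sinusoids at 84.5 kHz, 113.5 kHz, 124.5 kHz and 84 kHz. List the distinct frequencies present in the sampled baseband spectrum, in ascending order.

fs/2 = 18.25 kHz.
84.5 kHz mod fs = 11.5 kHz.
11.5 kHz ≤ fs/2 = 18.25 kHz, appears at 11.5 kHz.
113.5 kHz mod fs = 4 kHz.
4 kHz ≤ fs/2 = 18.25 kHz, appears at 4 kHz.
124.5 kHz mod fs = 15 kHz.
15 kHz ≤ fs/2 = 18.25 kHz, appears at 15 kHz.
84 kHz mod fs = 11 kHz.
11 kHz ≤ fs/2 = 18.25 kHz, appears at 11 kHz.
Distinct values: {4 kHz, 11 kHz, 11.5 kHz, 15 kHz}.

4 kHz, 11 kHz, 11.5 kHz, 15 kHz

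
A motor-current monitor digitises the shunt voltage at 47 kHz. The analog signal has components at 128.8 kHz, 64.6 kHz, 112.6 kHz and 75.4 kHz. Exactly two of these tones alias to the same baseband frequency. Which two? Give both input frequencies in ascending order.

fs/2 = 23.5 kHz.
128.8 kHz mod fs = 34.8 kHz.
34.8 kHz > fs/2 = 23.5 kHz, folds to fs − 34.8 kHz = 12.2 kHz.
64.6 kHz mod fs = 17.6 kHz.
17.6 kHz ≤ fs/2 = 23.5 kHz, appears at 17.6 kHz.
112.6 kHz mod fs = 18.6 kHz.
18.6 kHz ≤ fs/2 = 23.5 kHz, appears at 18.6 kHz.
75.4 kHz mod fs = 28.4 kHz.
28.4 kHz > fs/2 = 23.5 kHz, folds to fs − 28.4 kHz = 18.6 kHz.
75.4 kHz and 112.6 kHz both map to 18.6 kHz.

75.4 kHz, 112.6 kHz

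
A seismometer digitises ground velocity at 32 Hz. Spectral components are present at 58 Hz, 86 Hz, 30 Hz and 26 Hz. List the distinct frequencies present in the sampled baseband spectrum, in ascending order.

fs/2 = 16 Hz.
58 Hz mod fs = 26 Hz.
26 Hz > fs/2 = 16 Hz, folds to fs − 26 Hz = 6 Hz.
86 Hz mod fs = 22 Hz.
22 Hz > fs/2 = 16 Hz, folds to fs − 22 Hz = 10 Hz.
30 Hz > fs/2 = 16 Hz, folds to fs − 30 Hz = 2 Hz.
26 Hz > fs/2 = 16 Hz, folds to fs − 26 Hz = 6 Hz.
Distinct values: {2 Hz, 6 Hz, 10 Hz}.

2 Hz, 6 Hz, 10 Hz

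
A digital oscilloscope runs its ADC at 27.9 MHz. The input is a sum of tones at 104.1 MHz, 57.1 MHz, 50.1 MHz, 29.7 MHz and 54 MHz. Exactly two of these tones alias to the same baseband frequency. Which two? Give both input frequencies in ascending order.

29.7 MHz, 54 MHz

fs/2 = 13.95 MHz.
104.1 MHz mod fs = 20.4 MHz.
20.4 MHz > fs/2 = 13.95 MHz, folds to fs − 20.4 MHz = 7.5 MHz.
57.1 MHz mod fs = 1.3 MHz.
1.3 MHz ≤ fs/2 = 13.95 MHz, appears at 1.3 MHz.
50.1 MHz mod fs = 22.2 MHz.
22.2 MHz > fs/2 = 13.95 MHz, folds to fs − 22.2 MHz = 5.7 MHz.
29.7 MHz mod fs = 1.8 MHz.
1.8 MHz ≤ fs/2 = 13.95 MHz, appears at 1.8 MHz.
54 MHz mod fs = 26.1 MHz.
26.1 MHz > fs/2 = 13.95 MHz, folds to fs − 26.1 MHz = 1.8 MHz.
29.7 MHz and 54 MHz both map to 1.8 MHz.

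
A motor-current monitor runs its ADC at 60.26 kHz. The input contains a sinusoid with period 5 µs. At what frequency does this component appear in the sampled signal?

19.22 kHz

T = 5 µs → f = 1/T = 200 kHz.
200 kHz mod fs = 19.22 kHz.
19.22 kHz ≤ fs/2 = 30.13 kHz, appears at 19.22 kHz.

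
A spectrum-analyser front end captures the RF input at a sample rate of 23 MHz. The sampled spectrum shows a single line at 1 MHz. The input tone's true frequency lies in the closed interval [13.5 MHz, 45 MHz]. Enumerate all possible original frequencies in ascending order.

22 MHz, 24 MHz, 45 MHz

Frequencies that alias to 1 MHz are k·fs ± 1 MHz for integer k ≥ 0.
k=0: 1 MHz.
k=1: 22 MHz, 24 MHz.
k=2: 45 MHz, 47 MHz.
k=3: 68 MHz, 70 MHz.
Within [13.5 MHz, 45 MHz]: 22 MHz, 24 MHz, 45 MHz.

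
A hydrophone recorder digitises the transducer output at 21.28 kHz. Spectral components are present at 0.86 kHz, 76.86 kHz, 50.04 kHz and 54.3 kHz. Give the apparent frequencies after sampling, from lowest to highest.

0.86 kHz, 7.48 kHz, 8.26 kHz, 9.54 kHz

fs/2 = 10.64 kHz.
0.86 kHz ≤ fs/2 = 10.64 kHz, passes unchanged.
76.86 kHz mod fs = 13.02 kHz.
13.02 kHz > fs/2 = 10.64 kHz, folds to fs − 13.02 kHz = 8.26 kHz.
50.04 kHz mod fs = 7.48 kHz.
7.48 kHz ≤ fs/2 = 10.64 kHz, appears at 7.48 kHz.
54.3 kHz mod fs = 11.74 kHz.
11.74 kHz > fs/2 = 10.64 kHz, folds to fs − 11.74 kHz = 9.54 kHz.
Distinct values: {0.86 kHz, 7.48 kHz, 8.26 kHz, 9.54 kHz}.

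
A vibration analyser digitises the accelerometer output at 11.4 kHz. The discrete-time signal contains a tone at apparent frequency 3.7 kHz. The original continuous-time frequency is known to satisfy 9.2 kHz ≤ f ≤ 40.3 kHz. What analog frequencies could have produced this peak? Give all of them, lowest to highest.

Frequencies that alias to 3.7 kHz are k·fs ± 3.7 kHz for integer k ≥ 0.
k=0: 3.7 kHz.
k=1: 7.7 kHz, 15.1 kHz.
k=2: 19.1 kHz, 26.5 kHz.
k=3: 30.5 kHz, 37.9 kHz.
k=4: 41.9 kHz, 49.3 kHz.
Within [9.2 kHz, 40.3 kHz]: 15.1 kHz, 19.1 kHz, 26.5 kHz, 30.5 kHz, 37.9 kHz.

15.1 kHz, 19.1 kHz, 26.5 kHz, 30.5 kHz, 37.9 kHz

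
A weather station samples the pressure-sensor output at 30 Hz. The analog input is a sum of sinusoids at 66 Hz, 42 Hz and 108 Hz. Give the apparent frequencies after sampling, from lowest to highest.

fs/2 = 15 Hz.
66 Hz mod fs = 6 Hz.
6 Hz ≤ fs/2 = 15 Hz, appears at 6 Hz.
42 Hz mod fs = 12 Hz.
12 Hz ≤ fs/2 = 15 Hz, appears at 12 Hz.
108 Hz mod fs = 18 Hz.
18 Hz > fs/2 = 15 Hz, folds to fs − 18 Hz = 12 Hz.
Distinct values: {6 Hz, 12 Hz}.

6 Hz, 12 Hz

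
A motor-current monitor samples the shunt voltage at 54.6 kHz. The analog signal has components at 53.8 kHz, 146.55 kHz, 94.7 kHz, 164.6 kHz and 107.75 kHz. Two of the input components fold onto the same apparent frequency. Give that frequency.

0.8 kHz

fs/2 = 27.3 kHz.
53.8 kHz > fs/2 = 27.3 kHz, folds to fs − 53.8 kHz = 0.8 kHz.
146.55 kHz mod fs = 37.35 kHz.
37.35 kHz > fs/2 = 27.3 kHz, folds to fs − 37.35 kHz = 17.25 kHz.
94.7 kHz mod fs = 40.1 kHz.
40.1 kHz > fs/2 = 27.3 kHz, folds to fs − 40.1 kHz = 14.5 kHz.
164.6 kHz mod fs = 0.8 kHz.
0.8 kHz ≤ fs/2 = 27.3 kHz, appears at 0.8 kHz.
107.75 kHz mod fs = 53.15 kHz.
53.15 kHz > fs/2 = 27.3 kHz, folds to fs − 53.15 kHz = 1.45 kHz.
53.8 kHz and 164.6 kHz both map to 0.8 kHz.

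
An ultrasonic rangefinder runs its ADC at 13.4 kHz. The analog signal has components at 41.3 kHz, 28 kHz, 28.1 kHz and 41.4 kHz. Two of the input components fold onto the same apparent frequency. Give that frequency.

fs/2 = 6.7 kHz.
41.3 kHz mod fs = 1.1 kHz.
1.1 kHz ≤ fs/2 = 6.7 kHz, appears at 1.1 kHz.
28 kHz mod fs = 1.2 kHz.
1.2 kHz ≤ fs/2 = 6.7 kHz, appears at 1.2 kHz.
28.1 kHz mod fs = 1.3 kHz.
1.3 kHz ≤ fs/2 = 6.7 kHz, appears at 1.3 kHz.
41.4 kHz mod fs = 1.2 kHz.
1.2 kHz ≤ fs/2 = 6.7 kHz, appears at 1.2 kHz.
28 kHz and 41.4 kHz both map to 1.2 kHz.

1.2 kHz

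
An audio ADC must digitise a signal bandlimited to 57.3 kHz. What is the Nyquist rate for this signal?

114.6 kHz

Nyquist rate = 2 × 57.3 kHz = 114.6 kHz.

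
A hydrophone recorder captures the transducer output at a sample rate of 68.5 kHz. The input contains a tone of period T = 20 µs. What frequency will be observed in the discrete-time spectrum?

18.5 kHz

T = 20 µs → f = 1/T = 50 kHz.
50 kHz > fs/2 = 34.25 kHz, folds to fs − 50 kHz = 18.5 kHz.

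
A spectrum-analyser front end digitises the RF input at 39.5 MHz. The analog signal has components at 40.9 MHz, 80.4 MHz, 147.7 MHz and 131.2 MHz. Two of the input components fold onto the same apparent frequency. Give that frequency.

1.4 MHz

fs/2 = 19.75 MHz.
40.9 MHz mod fs = 1.4 MHz.
1.4 MHz ≤ fs/2 = 19.75 MHz, appears at 1.4 MHz.
80.4 MHz mod fs = 1.4 MHz.
1.4 MHz ≤ fs/2 = 19.75 MHz, appears at 1.4 MHz.
147.7 MHz mod fs = 29.2 MHz.
29.2 MHz > fs/2 = 19.75 MHz, folds to fs − 29.2 MHz = 10.3 MHz.
131.2 MHz mod fs = 12.7 MHz.
12.7 MHz ≤ fs/2 = 19.75 MHz, appears at 12.7 MHz.
40.9 MHz and 80.4 MHz both map to 1.4 MHz.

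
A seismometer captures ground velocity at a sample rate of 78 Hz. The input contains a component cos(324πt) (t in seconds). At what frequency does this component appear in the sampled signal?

6 Hz

ω = 324π rad/s → f = ω/(2π) = 162 Hz.
162 Hz mod fs = 6 Hz.
6 Hz ≤ fs/2 = 39 Hz, appears at 6 Hz.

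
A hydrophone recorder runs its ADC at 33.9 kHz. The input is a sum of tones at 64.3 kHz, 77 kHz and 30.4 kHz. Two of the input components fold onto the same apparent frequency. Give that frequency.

fs/2 = 16.95 kHz.
64.3 kHz mod fs = 30.4 kHz.
30.4 kHz > fs/2 = 16.95 kHz, folds to fs − 30.4 kHz = 3.5 kHz.
77 kHz mod fs = 9.2 kHz.
9.2 kHz ≤ fs/2 = 16.95 kHz, appears at 9.2 kHz.
30.4 kHz > fs/2 = 16.95 kHz, folds to fs − 30.4 kHz = 3.5 kHz.
30.4 kHz and 64.3 kHz both map to 3.5 kHz.

3.5 kHz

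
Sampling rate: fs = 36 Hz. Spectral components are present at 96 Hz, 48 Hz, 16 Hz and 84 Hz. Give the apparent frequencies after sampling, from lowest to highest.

12 Hz, 16 Hz

fs/2 = 18 Hz.
96 Hz mod fs = 24 Hz.
24 Hz > fs/2 = 18 Hz, folds to fs − 24 Hz = 12 Hz.
48 Hz mod fs = 12 Hz.
12 Hz ≤ fs/2 = 18 Hz, appears at 12 Hz.
16 Hz ≤ fs/2 = 18 Hz, passes unchanged.
84 Hz mod fs = 12 Hz.
12 Hz ≤ fs/2 = 18 Hz, appears at 12 Hz.
Distinct values: {12 Hz, 16 Hz}.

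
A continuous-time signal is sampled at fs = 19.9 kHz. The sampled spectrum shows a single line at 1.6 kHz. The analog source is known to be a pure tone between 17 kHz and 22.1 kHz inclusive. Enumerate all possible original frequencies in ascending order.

18.3 kHz, 21.5 kHz

Frequencies that alias to 1.6 kHz are k·fs ± 1.6 kHz for integer k ≥ 0.
k=0: 1.6 kHz.
k=1: 18.3 kHz, 21.5 kHz.
k=2: 38.2 kHz, 41.4 kHz.
Within [17 kHz, 22.1 kHz]: 18.3 kHz, 21.5 kHz.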